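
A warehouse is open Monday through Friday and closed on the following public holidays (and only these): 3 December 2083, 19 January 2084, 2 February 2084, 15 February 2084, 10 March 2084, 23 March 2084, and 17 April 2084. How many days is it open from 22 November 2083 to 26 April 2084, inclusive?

106 working days

22 November 2083 is a Monday.
That's 157 days from start to end, counting both.
157 = 7 × 22 + 3, so there are 22 full weeks plus 3 extra days.
Each full week contributes 5 weekdays (Mon–Fri): 22 × 5 = 110.
The 3 extra days are Mon, Tue, Wed — 3 of them qualify.
Total: 110 + 3 = 113.
Holidays: 3 December 2083 (Fri); 19 January 2084 (Wed); 2 February 2084 (Wed); 15 February 2084 (Tue); 10 March 2084 (Fri); 23 March 2084 (Thu); 17 April 2084 (Mon).
All 7 holidays fall on weekdays, so subtract 7.
Business days: 113 − 7 = 106.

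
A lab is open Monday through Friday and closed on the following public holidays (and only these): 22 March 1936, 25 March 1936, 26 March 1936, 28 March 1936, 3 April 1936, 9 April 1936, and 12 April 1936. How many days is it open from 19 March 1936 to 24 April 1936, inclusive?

19 March 1936 is a Thursday.
From 19 March 1936 to 24 April 1936 is 37 days inclusive.
37 = 7 × 5 + 2, so there are 5 full weeks plus 2 extra days.
Each full week contributes 5 weekdays (Mon–Fri): 5 × 5 = 25.
The 2 extra days are Thu, Fri — 2 of them qualify.
Total: 25 + 2 = 27.
Holidays: 22 March 1936 (Sun); 25 March 1936 (Wed); 26 March 1936 (Thu); 28 March 1936 (Sat); 3 April 1936 (Fri); 9 April 1936 (Thu); 12 April 1936 (Sun).
4 of the 7 holidays fall on weekdays; the rest are weekends and were already excluded.
Business days: 27 − 4 = 23.

23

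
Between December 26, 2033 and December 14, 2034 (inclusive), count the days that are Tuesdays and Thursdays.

December 26, 2033 is a Monday.
The range spans 354 days (inclusive of both endpoints).
354 = 7 × 50 + 4, so there are 50 full weeks plus 4 extra days.
Each full week contributes 2 days from the set (Tue, Thu): 50 × 2 = 100.
The 4 extra days are Mon, Tue, Wed, Thu — 2 of them qualify.
Total: 100 + 2 = 102.

102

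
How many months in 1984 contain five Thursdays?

A month has five Thursdays exactly when Thursday falls within its first (length − 28) days.
Jan: 31 days, starts Sun → 5 of Sun, Mon, Tue
Feb: 29 days, starts Wed → 5 of Wed
Mar: 31 days, starts Thu → 5 of Thu, Fri, Sat ✓
Apr: 30 days, starts Sun → 5 of Sun, Mon
May: 31 days, starts Tue → 5 of Tue, Wed, Thu ✓
Jun: 30 days, starts Fri → 5 of Fri, Sat
Jul: 31 days, starts Sun → 5 of Sun, Mon, Tue
Aug: 31 days, starts Wed → 5 of Wed, Thu, Fri ✓
Sep: 30 days, starts Sat → 5 of Sat, Sun
Oct: 31 days, starts Mon → 5 of Mon, Tue, Wed
Nov: 30 days, starts Thu → 5 of Thu, Fri ✓
Dec: 31 days, starts Sat → 5 of Sat, Sun, Mon
Months with five Thursdays: Mar, May, Aug, Nov.

4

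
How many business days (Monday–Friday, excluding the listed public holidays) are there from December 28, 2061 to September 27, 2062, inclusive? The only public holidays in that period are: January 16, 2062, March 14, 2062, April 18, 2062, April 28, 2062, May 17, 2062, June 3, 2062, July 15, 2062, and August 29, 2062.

December 28, 2061 is a Wednesday.
From December 28, 2061 to September 27, 2062 is 274 days inclusive.
274 = 7 × 39 + 1, so there are 39 full weeks plus 1 extra day.
Each full week contributes 5 weekdays (Mon–Fri): 39 × 5 = 195.
The 1 extra day is Wednesday — 1 of them qualifies.
Total: 195 + 1 = 196.
Holidays: January 16, 2062 (Mon); March 14, 2062 (Tue); April 18, 2062 (Tue); April 28, 2062 (Fri); May 17, 2062 (Wed); June 3, 2062 (Sat); July 15, 2062 (Sat); August 29, 2062 (Tue).
6 of the 8 holidays fall on weekdays; the rest are weekends and were already excluded.
Business days: 196 − 6 = 190.

190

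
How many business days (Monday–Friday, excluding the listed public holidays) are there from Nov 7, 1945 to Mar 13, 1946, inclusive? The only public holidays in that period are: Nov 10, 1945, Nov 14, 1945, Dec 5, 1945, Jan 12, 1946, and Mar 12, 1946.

Nov 7, 1945 is a Wednesday.
The range spans 127 days (inclusive of both endpoints).
127 = 7 × 18 + 1, so there are 18 full weeks plus 1 extra day.
Each full week contributes 5 weekdays (Mon–Fri): 18 × 5 = 90.
The 1 extra day is Wed — 1 of them qualifies.
Total: 90 + 1 = 91.
Holidays: Nov 10, 1945 (Sat); Nov 14, 1945 (Wed); Dec 5, 1945 (Wed); Jan 12, 1946 (Sat); Mar 12, 1946 (Tue).
3 of the 5 holidays fall on weekdays; the rest are weekends and were already excluded.
Business days: 91 − 3 = 88.

88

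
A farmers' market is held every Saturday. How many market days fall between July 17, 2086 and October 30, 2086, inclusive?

July 17, 2086 is a Wednesday.
That's 106 days from start to end, counting both.
106 = 7 × 15 + 1, so there are 15 full weeks plus 1 extra day.
Each full week contributes one Saturday: 15 so far.
The 1 extra day is Wednesday — none qualify.
Total: 15 + 0 = 15.

15 Saturdays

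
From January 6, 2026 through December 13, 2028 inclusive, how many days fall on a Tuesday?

154 Tuesdays

January 6, 2026 is a Tuesday.
That's 1073 days from start to end, counting both.
1073 = 7 × 153 + 2, so there are 153 full weeks plus 2 extra days.
Each full week contributes one Tuesday: 153 so far.
The 2 extra days are Tuesday, Wednesday — 1 of them qualifies.
Total: 153 + 1 = 154.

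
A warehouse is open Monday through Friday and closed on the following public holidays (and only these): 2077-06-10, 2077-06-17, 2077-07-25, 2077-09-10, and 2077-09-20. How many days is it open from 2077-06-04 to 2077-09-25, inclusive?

77 business days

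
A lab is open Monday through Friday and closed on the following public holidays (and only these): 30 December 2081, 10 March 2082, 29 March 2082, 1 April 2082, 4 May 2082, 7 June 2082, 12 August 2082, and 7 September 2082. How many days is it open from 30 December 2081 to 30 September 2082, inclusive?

191

30 December 2081 is a Tuesday.
That's 275 days from start to end, counting both.
275 = 7 × 39 + 2, so there are 39 full weeks plus 2 extra days.
Each full week contributes 5 weekdays (Mon–Fri): 39 × 5 = 195.
The 2 extra days are Tue, Wed — 2 of them qualify.
Total: 195 + 2 = 197.
Holidays: 30 December 2081 (Tue); 10 March 2082 (Tue); 29 March 2082 (Sun); 1 April 2082 (Wed); 4 May 2082 (Mon); 7 June 2082 (Sun); 12 August 2082 (Wed); 7 September 2082 (Mon).
6 of the 8 holidays fall on weekdays; the rest are weekends and were already excluded.
Business days: 197 − 6 = 191.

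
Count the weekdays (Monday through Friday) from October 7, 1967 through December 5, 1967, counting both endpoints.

42 weekdays

October 7, 1967 is a Saturday.
The range spans 60 days (inclusive of both endpoints).
60 = 7 × 8 + 4, so there are 8 full weeks plus 4 extra days.
Each full week contributes 5 weekdays (Mon–Fri): 8 × 5 = 40.
The 4 extra days are Sat, Sun, Mon, Tue — 2 of them qualify.
Total: 40 + 2 = 42.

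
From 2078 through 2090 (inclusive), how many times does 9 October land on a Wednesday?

Day of week of October 9 in each year:
2078: Sun, 2079: Mon, 2080: Wed ✓, 2081: Thu, 2082: Fri, 2083: Sat, 2084: Mon, 2085: Tue, 2086: Wed ✓, 2087: Thu, 2088: Sat, 2089: Sun, 2090: Mon
Wednesdays: 2080, 2086.

2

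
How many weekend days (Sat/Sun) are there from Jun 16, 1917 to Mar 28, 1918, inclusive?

82

Jun 16, 1917 is a Saturday.
The range spans 286 days (inclusive of both endpoints).
286 = 7 × 40 + 6, so there are 40 full weeks plus 6 extra days.
Each full week contributes 2 weekend days (Sat, Sun): 40 × 2 = 80.
The 6 extra days are Saturday, Sunday, Monday, Tuesday, Wednesday, Thursday — 2 of them qualify.
Total: 80 + 2 = 82.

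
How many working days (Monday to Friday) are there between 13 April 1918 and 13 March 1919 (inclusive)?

239 weekdays

13 April 1918 is a Saturday.
From 13 April 1918 to 13 March 1919 is 335 days inclusive.
335 = 7 × 47 + 6, so there are 47 full weeks plus 6 extra days.
Each full week contributes 5 weekdays (Mon–Fri): 47 × 5 = 235.
The 6 extra days are Sat, Sun, Mon, Tue, Wed, Thu — 4 of them qualify.
Total: 235 + 4 = 239.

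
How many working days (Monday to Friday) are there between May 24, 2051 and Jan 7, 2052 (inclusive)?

May 24, 2051 is a Wednesday.
From May 24, 2051 to Jan 7, 2052 is 229 days inclusive.
229 = 7 × 32 + 5, so there are 32 full weeks plus 5 extra days.
Each full week contributes 5 weekdays (Mon–Fri): 32 × 5 = 160.
The 5 extra days are Wed, Thu, Fri, Sat, Sun — 3 of them qualify.
Total: 160 + 3 = 163.

163 weekdays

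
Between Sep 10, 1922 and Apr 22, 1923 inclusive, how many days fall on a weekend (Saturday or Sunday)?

65

Sep 10, 1922 is a Sunday.
The range spans 225 days (inclusive of both endpoints).
225 = 7 × 32 + 1, so there are 32 full weeks plus 1 extra day.
Each full week contributes 2 weekend days (Sat, Sun): 32 × 2 = 64.
The 1 extra day is Sun — 1 of them qualifies.
Total: 64 + 1 = 65.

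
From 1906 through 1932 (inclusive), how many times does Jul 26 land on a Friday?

Day of week of July 26 in each year:
1906: Thu, 1907: Fri ✓, 1908: Sun, 1909: Mon, 1910: Tue, 1911: Wed, 1912: Fri ✓, 1913: Sat, 1914: Sun, 1915: Mon, 1916: Wed, 1917: Thu, 1918: Fri ✓, 1919: Sat, 1920: Mon, 1921: Tue, 1922: Wed, 1923: Thu, 1924: Sat, 1925: Sun, 1926: Mon, 1927: Tue, 1928: Thu, 1929: Fri ✓, 1930: Sat, 1931: Sun, 1932: Tue
Fridays: 1907, 1912, 1918, 1929.

4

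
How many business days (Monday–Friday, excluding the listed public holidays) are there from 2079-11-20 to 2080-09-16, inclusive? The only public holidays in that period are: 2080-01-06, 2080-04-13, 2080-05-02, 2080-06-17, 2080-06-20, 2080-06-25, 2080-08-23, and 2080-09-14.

211 business days

2079-11-20 is a Monday.
The range spans 302 days (inclusive of both endpoints).
302 = 7 × 43 + 1, so there are 43 full weeks plus 1 extra day.
Each full week contributes 5 weekdays (Mon–Fri): 43 × 5 = 215.
The 1 extra day is Monday — 1 of them qualifies.
Total: 215 + 1 = 216.
Holidays: 2080-01-06 (Sat); 2080-04-13 (Sat); 2080-05-02 (Thu); 2080-06-17 (Mon); 2080-06-20 (Thu); 2080-06-25 (Tue); 2080-08-23 (Fri); 2080-09-14 (Sat).
5 of the 8 holidays fall on weekdays; the rest are weekends and were already excluded.
Business days: 216 − 5 = 211.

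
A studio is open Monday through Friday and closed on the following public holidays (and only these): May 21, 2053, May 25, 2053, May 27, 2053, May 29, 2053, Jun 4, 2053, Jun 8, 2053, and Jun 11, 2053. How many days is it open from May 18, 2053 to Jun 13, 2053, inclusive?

May 18, 2053 is a Sunday.
That's 27 days from start to end, counting both.
27 = 7 × 3 + 6, so there are 3 full weeks plus 6 extra days.
Each full week contributes 5 weekdays (Mon–Fri): 3 × 5 = 15.
The 6 extra days are Sunday, Monday, Tuesday, Wednesday, Thursday, Friday — 5 of them qualify.
Total: 15 + 5 = 20.
Holidays: May 21, 2053 (Wed); May 25, 2053 (Sun); May 27, 2053 (Tue); May 29, 2053 (Thu); Jun 4, 2053 (Wed); Jun 8, 2053 (Sun); Jun 11, 2053 (Wed).
5 of the 7 holidays fall on weekdays; the rest are weekends and were already excluded.
Business days: 20 − 5 = 15.

15 business days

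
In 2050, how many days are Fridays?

52

2050-01-01 is a Saturday.
From 2050-01-01 to 2050-12-31 is 365 days inclusive.
365 = 7 × 52 + 1, so there are 52 full weeks plus 1 extra day.
Each full week contributes one Friday: 52 so far.
The 1 extra day is Sat — none qualify.
Total: 52 + 0 = 52.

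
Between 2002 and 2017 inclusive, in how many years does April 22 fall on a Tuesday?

Day of week of April 22 in each year:
2002: Mon, 2003: Tue ✓, 2004: Thu, 2005: Fri, 2006: Sat, 2007: Sun, 2008: Tue ✓, 2009: Wed, 2010: Thu, 2011: Fri, 2012: Sun, 2013: Mon, 2014: Tue ✓, 2015: Wed, 2016: Fri, 2017: Sat
Tuesdays: 2003, 2008, 2014.

3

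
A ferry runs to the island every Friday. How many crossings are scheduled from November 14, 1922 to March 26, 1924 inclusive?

71 Fridays

November 14, 1922 is a Tuesday.
That's 499 days from start to end, counting both.
499 = 7 × 71 + 2, so there are 71 full weeks plus 2 extra days.
Each full week contributes one Friday: 71 so far.
The 2 extra days are Tue, Wed — none qualify.
Total: 71 + 0 = 71.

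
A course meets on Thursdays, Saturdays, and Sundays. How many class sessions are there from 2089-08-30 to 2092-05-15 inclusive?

2089-08-30 is a Tuesday.
That's 990 days from start to end, counting both.
990 = 7 × 141 + 3, so there are 141 full weeks plus 3 extra days.
Each full week contributes 3 days from the set (Thu, Sat, Sun): 141 × 3 = 423.
The 3 extra days are Tuesday, Wednesday, Thursday — 1 of them qualifies.
Total: 423 + 1 = 424.

424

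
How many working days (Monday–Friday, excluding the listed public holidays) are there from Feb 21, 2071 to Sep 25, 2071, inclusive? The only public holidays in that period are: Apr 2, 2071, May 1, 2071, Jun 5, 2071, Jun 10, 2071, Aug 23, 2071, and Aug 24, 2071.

150

Feb 21, 2071 is a Saturday.
From Feb 21, 2071 to Sep 25, 2071 is 217 days inclusive.
217 = 7 × 31, so the span is exactly 31 full weeks.
Each full week contributes 5 weekdays (Mon–Fri): 31 × 5 = 155.
Holidays: Apr 2, 2071 (Thu); May 1, 2071 (Fri); Jun 5, 2071 (Fri); Jun 10, 2071 (Wed); Aug 23, 2071 (Sun); Aug 24, 2071 (Mon).
5 of the 6 holidays fall on weekdays; the rest are weekends and were already excluded.
Business days: 155 − 5 = 150.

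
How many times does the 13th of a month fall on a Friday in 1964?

The 13th falls on a Friday when the month's 13th has weekday Fri.
Jan 13 is Mon; Feb 13 is Thu; Mar 13 is Fri ✓; Apr 13 is Mon; May 13 is Wed; Jun 13 is Sat; Jul 13 is Mon; Aug 13 is Thu; Sep 13 is Sun; Oct 13 is Tue; Nov 13 is Fri ✓; Dec 13 is Sun.
Friday the 13ths: Mar, Nov.

2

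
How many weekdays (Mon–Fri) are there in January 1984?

22 weekdays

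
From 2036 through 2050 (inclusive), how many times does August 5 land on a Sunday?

Day of week of August 5 in each year:
2036: Tue, 2037: Wed, 2038: Thu, 2039: Fri, 2040: Sun ✓, 2041: Mon, 2042: Tue, 2043: Wed, 2044: Fri, 2045: Sat, 2046: Sun ✓, 2047: Mon, 2048: Wed, 2049: Thu, 2050: Fri
Sundays: 2040, 2046.

2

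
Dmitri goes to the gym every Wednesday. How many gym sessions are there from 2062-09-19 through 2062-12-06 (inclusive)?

2062-09-19 is a Tuesday.
The range spans 79 days (inclusive of both endpoints).
79 = 7 × 11 + 2, so there are 11 full weeks plus 2 extra days.
Each full week contributes one Wednesday: 11 so far.
The 2 extra days are Tue, Wed — 1 of them qualifies.
Total: 11 + 1 = 12.

12 Wednesdays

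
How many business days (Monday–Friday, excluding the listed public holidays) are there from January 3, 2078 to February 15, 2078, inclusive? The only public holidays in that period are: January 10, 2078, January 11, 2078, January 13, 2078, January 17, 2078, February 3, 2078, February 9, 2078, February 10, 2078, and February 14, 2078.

24

January 3, 2078 is a Monday.
From January 3, 2078 to February 15, 2078 is 44 days inclusive.
44 = 7 × 6 + 2, so there are 6 full weeks plus 2 extra days.
Each full week contributes 5 weekdays (Mon–Fri): 6 × 5 = 30.
The 2 extra days are Monday, Tuesday — 2 of them qualify.
Total: 30 + 2 = 32.
Holidays: January 10, 2078 (Mon); January 11, 2078 (Tue); January 13, 2078 (Thu); January 17, 2078 (Mon); February 3, 2078 (Thu); February 9, 2078 (Wed); February 10, 2078 (Thu); February 14, 2078 (Mon).
All 8 holidays fall on weekdays, so subtract 8.
Business days: 32 − 8 = 24.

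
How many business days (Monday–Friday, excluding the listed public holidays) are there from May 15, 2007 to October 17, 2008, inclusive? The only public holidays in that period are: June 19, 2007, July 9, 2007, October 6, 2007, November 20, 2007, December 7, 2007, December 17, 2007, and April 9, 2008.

May 15, 2007 is a Tuesday.
The range spans 522 days (inclusive of both endpoints).
522 = 7 × 74 + 4, so there are 74 full weeks plus 4 extra days.
Each full week contributes 5 weekdays (Mon–Fri): 74 × 5 = 370.
The 4 extra days are Tue, Wed, Thu, Fri — 4 of them qualify.
Total: 370 + 4 = 374.
Holidays: June 19, 2007 (Tue); July 9, 2007 (Mon); October 6, 2007 (Sat); November 20, 2007 (Tue); December 7, 2007 (Fri); December 17, 2007 (Mon); April 9, 2008 (Wed).
6 of the 7 holidays fall on weekdays; the rest are weekends and were already excluded.
Business days: 374 − 6 = 368.

368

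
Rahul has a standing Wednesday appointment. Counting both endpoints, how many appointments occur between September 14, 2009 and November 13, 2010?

September 14, 2009 is a Monday.
That's 426 days from start to end, counting both.
426 = 7 × 60 + 6, so there are 60 full weeks plus 6 extra days.
Each full week contributes one Wednesday: 60 so far.
The 6 extra days are Mon, Tue, Wed, Thu, Fri, Sat — 1 of them qualifies.
Total: 60 + 1 = 61.

61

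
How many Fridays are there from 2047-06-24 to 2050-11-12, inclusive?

2047-06-24 is a Monday.
The range spans 1238 days (inclusive of both endpoints).
1238 = 7 × 176 + 6, so there are 176 full weeks plus 6 extra days.
Each full week contributes one Friday: 176 so far.
The 6 extra days are Monday, Tuesday, Wednesday, Thursday, Friday, Saturday — 1 of them qualifies.
Total: 176 + 1 = 177.

177 Fridays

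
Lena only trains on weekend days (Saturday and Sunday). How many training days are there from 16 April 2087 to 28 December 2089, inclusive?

282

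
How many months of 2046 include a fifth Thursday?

A month has five Thursdays exactly when Thursday falls within its first (length − 28) days.
Jan: 31 days, starts Mon → 5 of Mon, Tue, Wed
Feb: 28 days, starts Thu → 5 of (none)
Mar: 31 days, starts Thu → 5 of Thu, Fri, Sat ✓
Apr: 30 days, starts Sun → 5 of Sun, Mon
May: 31 days, starts Tue → 5 of Tue, Wed, Thu ✓
Jun: 30 days, starts Fri → 5 of Fri, Sat
Jul: 31 days, starts Sun → 5 of Sun, Mon, Tue
Aug: 31 days, starts Wed → 5 of Wed, Thu, Fri ✓
Sep: 30 days, starts Sat → 5 of Sat, Sun
Oct: 31 days, starts Mon → 5 of Mon, Tue, Wed
Nov: 30 days, starts Thu → 5 of Thu, Fri ✓
Dec: 31 days, starts Sat → 5 of Sat, Sun, Mon
Months with five Thursdays: Mar, May, Aug, Nov.

4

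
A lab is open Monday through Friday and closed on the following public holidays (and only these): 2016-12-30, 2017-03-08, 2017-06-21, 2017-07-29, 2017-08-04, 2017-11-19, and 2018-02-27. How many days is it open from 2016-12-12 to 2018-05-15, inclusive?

2016-12-12 is a Monday.
From 2016-12-12 to 2018-05-15 is 520 days inclusive.
520 = 7 × 74 + 2, so there are 74 full weeks plus 2 extra days.
Each full week contributes 5 weekdays (Mon–Fri): 74 × 5 = 370.
The 2 extra days are Mon, Tue — 2 of them qualify.
Total: 370 + 2 = 372.
Holidays: 2016-12-30 (Fri); 2017-03-08 (Wed); 2017-06-21 (Wed); 2017-07-29 (Sat); 2017-08-04 (Fri); 2017-11-19 (Sun); 2018-02-27 (Tue).
5 of the 7 holidays fall on weekdays; the rest are weekends and were already excluded.
Business days: 372 − 5 = 367.

367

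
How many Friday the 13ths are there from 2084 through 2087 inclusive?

6

Friday-the-13ths by year:
2084: Oct
2085: Apr, Jul
2086: Sep, Dec
2087: Jun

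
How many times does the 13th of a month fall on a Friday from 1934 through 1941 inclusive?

13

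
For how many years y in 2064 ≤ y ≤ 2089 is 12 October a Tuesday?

4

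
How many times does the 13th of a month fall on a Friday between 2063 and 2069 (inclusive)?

Friday-the-13ths by year:
2063: Apr, Jul
2064: Jun
2065: Feb, Mar, Nov
2066: Aug
2067: May
2068: Jan, Apr, Jul
2069: Sep, Dec

13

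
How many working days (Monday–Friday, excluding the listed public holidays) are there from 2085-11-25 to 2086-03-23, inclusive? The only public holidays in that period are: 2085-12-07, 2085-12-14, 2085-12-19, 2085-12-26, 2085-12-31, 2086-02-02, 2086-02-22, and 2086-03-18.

78 working days

2085-11-25 is a Sunday.
That's 119 days from start to end, counting both.
119 = 7 × 17, so the span is exactly 17 full weeks.
Each full week contributes 5 weekdays (Mon–Fri): 17 × 5 = 85.
Total: 85.
Holidays: 2085-12-07 (Fri); 2085-12-14 (Fri); 2085-12-19 (Wed); 2085-12-26 (Wed); 2085-12-31 (Mon); 2086-02-02 (Sat); 2086-02-22 (Fri); 2086-03-18 (Mon).
7 of the 8 holidays fall on weekdays; the rest are weekends and were already excluded.
Business days: 85 − 7 = 78.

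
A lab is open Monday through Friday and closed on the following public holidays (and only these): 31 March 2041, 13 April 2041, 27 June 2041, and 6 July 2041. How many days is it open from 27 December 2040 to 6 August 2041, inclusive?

158 working days

27 December 2040 is a Thursday.
The range spans 223 days (inclusive of both endpoints).
223 = 7 × 31 + 6, so there are 31 full weeks plus 6 extra days.
Each full week contributes 5 weekdays (Mon–Fri): 31 × 5 = 155.
The 6 extra days are Thursday, Friday, Saturday, Sunday, Monday, Tuesday — 4 of them qualify.
Total: 155 + 4 = 159.
Holidays: 31 March 2041 (Sun); 13 April 2041 (Sat); 27 June 2041 (Thu); 6 July 2041 (Sat).
1 of the 4 holidays fall on weekdays; the rest are weekends and were already excluded.
Business days: 159 − 1 = 158.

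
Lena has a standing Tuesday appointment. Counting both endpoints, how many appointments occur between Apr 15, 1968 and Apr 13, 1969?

Apr 15, 1968 is a Monday.
The range spans 364 days (inclusive of both endpoints).
364 = 7 × 52, so the span is exactly 52 full weeks.
Each full week contributes one Tuesday: 52 so far.

52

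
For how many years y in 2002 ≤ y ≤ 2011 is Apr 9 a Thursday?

Day of week of April 9 in each year:
2002: Tue, 2003: Wed, 2004: Fri, 2005: Sat, 2006: Sun, 2007: Mon, 2008: Wed, 2009: Thu ✓, 2010: Fri, 2011: Sat
Thursdays: 2009.

1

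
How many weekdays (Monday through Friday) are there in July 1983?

21

1983-07-01 is a Friday.
That's 31 days from start to end, counting both.
31 = 7 × 4 + 3, so there are 4 full weeks plus 3 extra days.
Each full week contributes 5 weekdays (Mon–Fri): 4 × 5 = 20.
The 3 extra days are Fri, Sat, Sun — 1 of them qualifies.
Total: 20 + 1 = 21.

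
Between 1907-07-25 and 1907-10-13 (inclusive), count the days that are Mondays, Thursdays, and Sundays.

1907-07-25 is a Thursday.
From 1907-07-25 to 1907-10-13 is 81 days inclusive.
81 = 7 × 11 + 4, so there are 11 full weeks plus 4 extra days.
Each full week contributes 3 days from the set (Mon, Thu, Sun): 11 × 3 = 33.
The 4 extra days are Thursday, Friday, Saturday, Sunday — 2 of them qualify.
Total: 33 + 2 = 35.

35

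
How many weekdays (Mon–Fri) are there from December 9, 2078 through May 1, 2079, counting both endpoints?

December 9, 2078 is a Friday.
The range spans 144 days (inclusive of both endpoints).
144 = 7 × 20 + 4, so there are 20 full weeks plus 4 extra days.
Each full week contributes 5 weekdays (Mon–Fri): 20 × 5 = 100.
The 4 extra days are Fri, Sat, Sun, Mon — 2 of them qualify.
Total: 100 + 2 = 102.

102 weekdays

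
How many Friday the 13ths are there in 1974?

2

The 13th falls on a Friday when the month's 13th has weekday Fri.
Jan 13 is Sun; Feb 13 is Wed; Mar 13 is Wed; Apr 13 is Sat; May 13 is Mon; Jun 13 is Thu; Jul 13 is Sat; Aug 13 is Tue; Sep 13 is Fri ✓; Oct 13 is Sun; Nov 13 is Wed; Dec 13 is Fri ✓.
Friday the 13ths: Sep, Dec.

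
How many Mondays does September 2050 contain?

4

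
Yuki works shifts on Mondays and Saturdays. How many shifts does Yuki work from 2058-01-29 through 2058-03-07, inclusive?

2058-01-29 is a Tuesday.
That's 38 days from start to end, counting both.
38 = 7 × 5 + 3, so there are 5 full weeks plus 3 extra days.
Each full week contributes 2 days from the set (Mon, Sat): 5 × 2 = 10.
The 3 extra days are Tuesday, Wednesday, Thursday — none qualify.
Total: 10 + 0 = 10.

10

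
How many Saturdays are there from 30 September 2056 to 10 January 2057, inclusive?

15 Saturdays

30 September 2056 is a Saturday.
The range spans 103 days (inclusive of both endpoints).
103 = 7 × 14 + 5, so there are 14 full weeks plus 5 extra days.
Each full week contributes one Saturday: 14 so far.
The 5 extra days are Sat, Sun, Mon, Tue, Wed — 1 of them qualifies.
Total: 14 + 1 = 15.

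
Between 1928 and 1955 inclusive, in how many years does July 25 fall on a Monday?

4

Day of week of July 25 in each year:
1928: Wed, 1929: Thu, 1930: Fri, 1931: Sat, 1932: Mon ✓, 1933: Tue, 1934: Wed, 1935: Thu, 1936: Sat, 1937: Sun, 1938: Mon ✓, 1939: Tue, 1940: Thu, 1941: Fri, 1942: Sat, 1943: Sun, 1944: Tue, 1945: Wed, 1946: Thu, 1947: Fri, 1948: Sun, 1949: Mon ✓, 1950: Tue, 1951: Wed, 1952: Fri, 1953: Sat, 1954: Sun, 1955: Mon ✓
Mondays: 1932, 1938, 1949, 1955.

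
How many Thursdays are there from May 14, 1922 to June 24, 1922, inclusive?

May 14, 1922 is a Sunday.
From May 14, 1922 to June 24, 1922 is 42 days inclusive.
42 = 7 × 6, so the span is exactly 6 full weeks.
Each full week contributes one Thursday: 6 so far.
Total: 6.

6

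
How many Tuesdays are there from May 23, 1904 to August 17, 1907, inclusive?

169 Tuesdays

May 23, 1904 is a Monday.
From May 23, 1904 to August 17, 1907 is 1182 days inclusive.
1182 = 7 × 168 + 6, so there are 168 full weeks plus 6 extra days.
Each full week contributes one Tuesday: 168 so far.
The 6 extra days are Monday, Tuesday, Wednesday, Thursday, Friday, Saturday — 1 of them qualifies.
Total: 168 + 1 = 169.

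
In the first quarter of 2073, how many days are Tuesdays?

1 January 2073 is a Sunday.
That's 90 days from start to end, counting both.
90 = 7 × 12 + 6, so there are 12 full weeks plus 6 extra days.
Each full week contributes one Tuesday: 12 so far.
The 6 extra days are Sunday, Monday, Tuesday, Wednesday, Thursday, Friday — 1 of them qualifies.
Total: 12 + 1 = 13.

13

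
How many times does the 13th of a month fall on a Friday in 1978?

The 13th falls on a Friday when the month's 13th has weekday Fri.
Jan 13 is Fri ✓; Feb 13 is Mon; Mar 13 is Mon; Apr 13 is Thu; May 13 is Sat; Jun 13 is Tue; Jul 13 is Thu; Aug 13 is Sun; Sep 13 is Wed; Oct 13 is Fri ✓; Nov 13 is Mon; Dec 13 is Wed.
Friday the 13ths: Jan, Oct.

2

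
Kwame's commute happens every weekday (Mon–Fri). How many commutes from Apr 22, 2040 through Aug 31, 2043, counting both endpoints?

876

Apr 22, 2040 is a Sunday.
The range spans 1227 days (inclusive of both endpoints).
1227 = 7 × 175 + 2, so there are 175 full weeks plus 2 extra days.
Each full week contributes 5 weekdays (Mon–Fri): 175 × 5 = 875.
The 2 extra days are Sunday, Monday — 1 of them qualifies.
Total: 875 + 1 = 876.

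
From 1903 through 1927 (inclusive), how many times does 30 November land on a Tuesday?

4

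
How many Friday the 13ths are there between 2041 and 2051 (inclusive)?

Friday-the-13ths by year:
2041: Sep, Dec
2042: Jun
2043: Feb, Mar, Nov
2044: May
2045: Jan, Oct
2046: Apr, Jul
2047: Sep, Dec
2048: Mar, Nov
2049: Aug
2050: May
2051: Jan, Oct

19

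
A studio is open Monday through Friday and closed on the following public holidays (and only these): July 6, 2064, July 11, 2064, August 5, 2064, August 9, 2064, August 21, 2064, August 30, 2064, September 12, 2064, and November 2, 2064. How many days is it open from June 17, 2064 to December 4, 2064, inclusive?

June 17, 2064 is a Tuesday.
The range spans 171 days (inclusive of both endpoints).
171 = 7 × 24 + 3, so there are 24 full weeks plus 3 extra days.
Each full week contributes 5 weekdays (Mon–Fri): 24 × 5 = 120.
The 3 extra days are Tue, Wed, Thu — 3 of them qualify.
Total: 120 + 3 = 123.
Holidays: July 6, 2064 (Sun); July 11, 2064 (Fri); August 5, 2064 (Tue); August 9, 2064 (Sat); August 21, 2064 (Thu); August 30, 2064 (Sat); September 12, 2064 (Fri); November 2, 2064 (Sun).
4 of the 8 holidays fall on weekdays; the rest are weekends and were already excluded.
Business days: 123 − 4 = 119.

119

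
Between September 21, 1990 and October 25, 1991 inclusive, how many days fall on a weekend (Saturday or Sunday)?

114

September 21, 1990 is a Friday.
That's 400 days from start to end, counting both.
400 = 7 × 57 + 1, so there are 57 full weeks plus 1 extra day.
Each full week contributes 2 weekend days (Sat, Sun): 57 × 2 = 114.
The 1 extra day is Fri — none qualify.
Total: 114 + 0 = 114.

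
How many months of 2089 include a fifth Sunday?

4

A month has five Sundays exactly when Sunday falls within its first (length − 28) days.
Jan: 31 days, starts Sat → 5 of Sat, Sun, Mon ✓
Feb: 28 days, starts Tue → 5 of (none)
Mar: 31 days, starts Tue → 5 of Tue, Wed, Thu
Apr: 30 days, starts Fri → 5 of Fri, Sat
May: 31 days, starts Sun → 5 of Sun, Mon, Tue ✓
Jun: 30 days, starts Wed → 5 of Wed, Thu
Jul: 31 days, starts Fri → 5 of Fri, Sat, Sun ✓
Aug: 31 days, starts Mon → 5 of Mon, Tue, Wed
Sep: 30 days, starts Thu → 5 of Thu, Fri
Oct: 31 days, starts Sat → 5 of Sat, Sun, Mon ✓
Nov: 30 days, starts Tue → 5 of Tue, Wed
Dec: 31 days, starts Thu → 5 of Thu, Fri, Sat
Months with five Sundays: Jan, May, Jul, Oct.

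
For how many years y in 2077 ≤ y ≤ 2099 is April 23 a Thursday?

Day of week of April 23 in each year:
2077: Fri, 2078: Sat, 2079: Sun, 2080: Tue, 2081: Wed, 2082: Thu ✓, 2083: Fri, 2084: Sun, 2085: Mon, 2086: Tue, 2087: Wed, 2088: Fri, 2089: Sat, 2090: Sun, 2091: Mon, 2092: Wed, 2093: Thu ✓, 2094: Fri, 2095: Sat, 2096: Mon, 2097: Tue, 2098: Wed, 2099: Thu ✓
Thursdays: 2082, 2093, 2099.

3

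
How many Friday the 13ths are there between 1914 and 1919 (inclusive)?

Friday-the-13ths by year:
1914: Feb, Mar, Nov
1915: Aug
1916: Oct
1917: Apr, Jul
1918: Sep, Dec
1919: Jun

10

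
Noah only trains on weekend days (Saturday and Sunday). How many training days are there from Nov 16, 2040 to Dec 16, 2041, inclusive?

114

Nov 16, 2040 is a Friday.
That's 396 days from start to end, counting both.
396 = 7 × 56 + 4, so there are 56 full weeks plus 4 extra days.
Each full week contributes 2 weekend days (Sat, Sun): 56 × 2 = 112.
The 4 extra days are Fri, Sat, Sun, Mon — 2 of them qualify.
Total: 112 + 2 = 114.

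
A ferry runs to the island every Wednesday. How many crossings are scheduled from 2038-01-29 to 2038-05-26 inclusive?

17 Wednesdays

2038-01-29 is a Friday.
That's 118 days from start to end, counting both.
118 = 7 × 16 + 6, so there are 16 full weeks plus 6 extra days.
Each full week contributes one Wednesday: 16 so far.
The 6 extra days are Friday, Saturday, Sunday, Monday, Tuesday, Wednesday — 1 of them qualifies.
Total: 16 + 1 = 17.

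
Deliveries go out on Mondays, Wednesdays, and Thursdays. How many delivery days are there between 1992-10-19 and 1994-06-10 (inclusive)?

258

1992-10-19 is a Monday.
That's 600 days from start to end, counting both.
600 = 7 × 85 + 5, so there are 85 full weeks plus 5 extra days.
Each full week contributes 3 days from the set (Mon, Wed, Thu): 85 × 3 = 255.
The 5 extra days are Mon, Tue, Wed, Thu, Fri — 3 of them qualify.
Total: 255 + 3 = 258.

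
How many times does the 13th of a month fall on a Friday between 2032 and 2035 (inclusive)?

7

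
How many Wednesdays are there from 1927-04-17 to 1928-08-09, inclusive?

69 Wednesdays

1927-04-17 is a Sunday.
That's 481 days from start to end, counting both.
481 = 7 × 68 + 5, so there are 68 full weeks plus 5 extra days.
Each full week contributes one Wednesday: 68 so far.
The 5 extra days are Sunday, Monday, Tuesday, Wednesday, Thursday — 1 of them qualifies.
Total: 68 + 1 = 69.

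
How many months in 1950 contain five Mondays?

A month has five Mondays exactly when Monday falls within its first (length − 28) days.
Jan: 31 days, starts Sun → 5 of Sun, Mon, Tue ✓
Feb: 28 days, starts Wed → 5 of (none)
Mar: 31 days, starts Wed → 5 of Wed, Thu, Fri
Apr: 30 days, starts Sat → 5 of Sat, Sun
May: 31 days, starts Mon → 5 of Mon, Tue, Wed ✓
Jun: 30 days, starts Thu → 5 of Thu, Fri
Jul: 31 days, starts Sat → 5 of Sat, Sun, Mon ✓
Aug: 31 days, starts Tue → 5 of Tue, Wed, Thu
Sep: 30 days, starts Fri → 5 of Fri, Sat
Oct: 31 days, starts Sun → 5 of Sun, Mon, Tue ✓
Nov: 30 days, starts Wed → 5 of Wed, Thu
Dec: 31 days, starts Fri → 5 of Fri, Sat, Sun
Months with five Mondays: Jan, May, Jul, Oct.

4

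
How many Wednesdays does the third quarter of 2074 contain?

2074-07-01 is a Sunday.
The range spans 92 days (inclusive of both endpoints).
92 = 7 × 13 + 1, so there are 13 full weeks plus 1 extra day.
Each full week contributes one Wednesday: 13 so far.
The 1 extra day is Sunday — none qualify.
Total: 13 + 0 = 13.

13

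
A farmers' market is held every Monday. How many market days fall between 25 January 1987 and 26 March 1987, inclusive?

25 January 1987 is a Sunday.
That's 61 days from start to end, counting both.
61 = 7 × 8 + 5, so there are 8 full weeks plus 5 extra days.
Each full week contributes one Monday: 8 so far.
The 5 extra days are Sunday, Monday, Tuesday, Wednesday, Thursday — 1 of them qualifies.
Total: 8 + 1 = 9.

9 Mondays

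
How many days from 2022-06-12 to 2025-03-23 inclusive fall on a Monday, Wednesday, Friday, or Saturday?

2022-06-12 is a Sunday.
The range spans 1016 days (inclusive of both endpoints).
1016 = 7 × 145 + 1, so there are 145 full weeks plus 1 extra day.
Each full week contributes 4 days from the set (Mon, Wed, Fri, Sat): 145 × 4 = 580.
The 1 extra day is Sunday — none qualify.
Total: 580 + 0 = 580.

580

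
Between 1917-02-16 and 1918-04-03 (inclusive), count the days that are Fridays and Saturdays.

118

1917-02-16 is a Friday.
The range spans 412 days (inclusive of both endpoints).
412 = 7 × 58 + 6, so there are 58 full weeks plus 6 extra days.
Each full week contributes 2 days from the set (Fri, Sat): 58 × 2 = 116.
The 6 extra days are Friday, Saturday, Sunday, Monday, Tuesday, Wednesday — 2 of them qualify.
Total: 116 + 2 = 118.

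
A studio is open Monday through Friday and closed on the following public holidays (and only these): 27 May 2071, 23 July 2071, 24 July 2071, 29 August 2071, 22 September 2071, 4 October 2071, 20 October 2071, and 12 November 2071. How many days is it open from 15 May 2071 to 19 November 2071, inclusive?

15 May 2071 is a Friday.
That's 189 days from start to end, counting both.
189 = 7 × 27, so the span is exactly 27 full weeks.
Each full week contributes 5 weekdays (Mon–Fri): 27 × 5 = 135.
Holidays: 27 May 2071 (Wed); 23 July 2071 (Thu); 24 July 2071 (Fri); 29 August 2071 (Sat); 22 September 2071 (Tue); 4 October 2071 (Sun); 20 October 2071 (Tue); 12 November 2071 (Thu).
6 of the 8 holidays fall on weekdays; the rest are weekends and were already excluded.
Business days: 135 − 6 = 129.

129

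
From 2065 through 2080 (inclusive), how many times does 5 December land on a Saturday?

Day of week of December 5 in each year:
2065: Sat ✓, 2066: Sun, 2067: Mon, 2068: Wed, 2069: Thu, 2070: Fri, 2071: Sat ✓, 2072: Mon, 2073: Tue, 2074: Wed, 2075: Thu, 2076: Sat ✓, 2077: Sun, 2078: Mon, 2079: Tue, 2080: Thu
Saturdays: 2065, 2071, 2076.

3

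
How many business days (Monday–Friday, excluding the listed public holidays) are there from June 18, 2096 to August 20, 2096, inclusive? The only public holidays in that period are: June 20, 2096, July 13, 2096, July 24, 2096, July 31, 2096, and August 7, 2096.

41

June 18, 2096 is a Monday.
That's 64 days from start to end, counting both.
64 = 7 × 9 + 1, so there are 9 full weeks plus 1 extra day.
Each full week contributes 5 weekdays (Mon–Fri): 9 × 5 = 45.
The 1 extra day is Monday — 1 of them qualifies.
Total: 45 + 1 = 46.
Holidays: June 20, 2096 (Wed); July 13, 2096 (Fri); July 24, 2096 (Tue); July 31, 2096 (Tue); August 7, 2096 (Tue).
All 5 holidays fall on weekdays, so subtract 5.
Business days: 46 − 5 = 41.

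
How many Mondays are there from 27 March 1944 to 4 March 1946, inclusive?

27 March 1944 is a Monday.
That's 708 days from start to end, counting both.
708 = 7 × 101 + 1, so there are 101 full weeks plus 1 extra day.
Each full week contributes one Monday: 101 so far.
The 1 extra day is Mon — 1 of them qualifies.
Total: 101 + 1 = 102.

102 Mondays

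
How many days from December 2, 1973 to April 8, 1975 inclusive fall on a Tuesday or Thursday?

141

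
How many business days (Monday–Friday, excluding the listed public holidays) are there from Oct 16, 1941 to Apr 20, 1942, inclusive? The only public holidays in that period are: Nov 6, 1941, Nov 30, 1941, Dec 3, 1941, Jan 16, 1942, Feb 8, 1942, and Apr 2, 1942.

129 business days

Oct 16, 1941 is a Thursday.
That's 187 days from start to end, counting both.
187 = 7 × 26 + 5, so there are 26 full weeks plus 5 extra days.
Each full week contributes 5 weekdays (Mon–Fri): 26 × 5 = 130.
The 5 extra days are Thursday, Friday, Saturday, Sunday, Monday — 3 of them qualify.
Total: 130 + 3 = 133.
Holidays: Nov 6, 1941 (Thu); Nov 30, 1941 (Sun); Dec 3, 1941 (Wed); Jan 16, 1942 (Fri); Feb 8, 1942 (Sun); Apr 2, 1942 (Thu).
4 of the 6 holidays fall on weekdays; the rest are weekends and were already excluded.
Business days: 133 − 4 = 129.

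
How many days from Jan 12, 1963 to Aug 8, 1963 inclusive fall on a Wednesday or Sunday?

60

Jan 12, 1963 is a Saturday.
The range spans 209 days (inclusive of both endpoints).
209 = 7 × 29 + 6, so there are 29 full weeks plus 6 extra days.
Each full week contributes 2 days from the set (Wed, Sun): 29 × 2 = 58.
The 6 extra days are Saturday, Sunday, Monday, Tuesday, Wednesday, Thursday — 2 of them qualify.
Total: 58 + 2 = 60.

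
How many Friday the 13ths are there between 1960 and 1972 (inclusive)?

21

Friday-the-13ths by year:
1960: May
1961: Jan, Oct
1962: Apr, Jul
1963: Sep, Dec
1964: Mar, Nov
1965: Aug
1966: May
1967: Jan, Oct
1968: Sep, Dec
1969: Jun
1970: Feb, Mar, Nov
1971: Aug
1972: Oct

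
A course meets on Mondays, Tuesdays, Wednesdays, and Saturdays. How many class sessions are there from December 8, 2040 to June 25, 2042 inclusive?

324

December 8, 2040 is a Saturday.
That's 565 days from start to end, counting both.
565 = 7 × 80 + 5, so there are 80 full weeks plus 5 extra days.
Each full week contributes 4 days from the set (Mon, Tue, Wed, Sat): 80 × 4 = 320.
The 5 extra days are Saturday, Sunday, Monday, Tuesday, Wednesday — 4 of them qualify.
Total: 320 + 4 = 324.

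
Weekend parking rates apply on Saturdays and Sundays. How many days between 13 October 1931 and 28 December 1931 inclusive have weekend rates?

22

13 October 1931 is a Tuesday.
The range spans 77 days (inclusive of both endpoints).
77 = 7 × 11, so the span is exactly 11 full weeks.
Each full week contributes 2 weekend days (Sat, Sun): 11 × 2 = 22.
Total: 22.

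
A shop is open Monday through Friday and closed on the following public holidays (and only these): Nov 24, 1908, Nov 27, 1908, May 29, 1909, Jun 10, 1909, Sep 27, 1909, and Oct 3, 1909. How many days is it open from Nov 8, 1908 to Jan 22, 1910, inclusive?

Nov 8, 1908 is a Sunday.
From Nov 8, 1908 to Jan 22, 1910 is 441 days inclusive.
441 = 7 × 63, so the span is exactly 63 full weeks.
Each full week contributes 5 weekdays (Mon–Fri): 63 × 5 = 315.
Total: 315.
Holidays: Nov 24, 1908 (Tue); Nov 27, 1908 (Fri); May 29, 1909 (Sat); Jun 10, 1909 (Thu); Sep 27, 1909 (Mon); Oct 3, 1909 (Sun).
4 of the 6 holidays fall on weekdays; the rest are weekends and were already excluded.
Business days: 315 − 4 = 311.

311 working days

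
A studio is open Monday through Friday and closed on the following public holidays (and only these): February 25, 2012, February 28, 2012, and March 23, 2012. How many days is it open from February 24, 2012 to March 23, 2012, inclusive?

February 24, 2012 is a Friday.
From February 24, 2012 to March 23, 2012 is 29 days inclusive.
29 = 7 × 4 + 1, so there are 4 full weeks plus 1 extra day.
Each full week contributes 5 weekdays (Mon–Fri): 4 × 5 = 20.
The 1 extra day is Fri — 1 of them qualifies.
Total: 20 + 1 = 21.
Holidays: February 25, 2012 (Sat); February 28, 2012 (Tue); March 23, 2012 (Fri).
2 of the 3 holidays fall on weekdays; the rest are weekends and were already excluded.
Business days: 21 − 2 = 19.

19 working days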